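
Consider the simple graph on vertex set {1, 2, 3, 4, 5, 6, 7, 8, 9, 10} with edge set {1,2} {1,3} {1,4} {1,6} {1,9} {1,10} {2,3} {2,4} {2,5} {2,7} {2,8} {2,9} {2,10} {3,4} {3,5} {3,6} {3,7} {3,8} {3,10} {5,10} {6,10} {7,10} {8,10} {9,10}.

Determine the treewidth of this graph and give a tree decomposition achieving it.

Treewidth 3.
Bags: B1 = {1, 2, 9, 10}  B2 = {1, 2, 3, 10}  B3 = {1, 2, 3, 4}  B4 = {1, 3, 6, 10}  B5 = {2, 3, 7, 10}  B6 = {2, 3, 8, 10}  B7 = {2, 3, 5, 10}
Tree: B1–B2, B2–B3, B2–B4, B2–B5, B5–B6, B5–B7

The largest bag has 4 vertices, giving width 3; this decomposition certifies tw(G) ≤ 3. On the other hand G contains the 4-clique {1, 2, 9, 10}. A clique must lie in a single bag of any decomposition, so no decomposition can have width below 3. Hence tw(G) = 3 exactly.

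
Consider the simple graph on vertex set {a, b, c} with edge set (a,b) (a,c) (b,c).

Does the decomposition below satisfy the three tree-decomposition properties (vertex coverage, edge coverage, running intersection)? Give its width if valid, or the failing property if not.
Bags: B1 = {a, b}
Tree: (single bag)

A tree decomposition must satisfy three properties: every vertex lies in some bag; for every edge, both endpoints lie together in some bag; and for every vertex, the bags containing it form a connected subtree. Here vertex c appears in no bag, so the decomposition is invalid.

No — vertex c appears in no bag.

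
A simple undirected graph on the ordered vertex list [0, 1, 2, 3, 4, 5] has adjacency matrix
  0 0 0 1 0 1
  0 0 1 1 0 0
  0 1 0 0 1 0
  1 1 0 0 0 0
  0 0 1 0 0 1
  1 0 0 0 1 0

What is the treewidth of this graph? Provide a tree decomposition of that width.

Each bag holds 3 vertices, so the decomposition has width 2, which upper-bounds the treewidth. The edges 2–1–3–0–5–4–2 form a cycle, so G is not a tree and its treewidth is at least 2. Combining the bounds, tw(G) = 2.

Treewidth 2.
Bags: B1 = {1, 2, 3}  B2 = {0, 2, 3}  B3 = {0, 2, 5}  B4 = {2, 4, 5}
Tree: B1–B2, B2–B3, B3–B4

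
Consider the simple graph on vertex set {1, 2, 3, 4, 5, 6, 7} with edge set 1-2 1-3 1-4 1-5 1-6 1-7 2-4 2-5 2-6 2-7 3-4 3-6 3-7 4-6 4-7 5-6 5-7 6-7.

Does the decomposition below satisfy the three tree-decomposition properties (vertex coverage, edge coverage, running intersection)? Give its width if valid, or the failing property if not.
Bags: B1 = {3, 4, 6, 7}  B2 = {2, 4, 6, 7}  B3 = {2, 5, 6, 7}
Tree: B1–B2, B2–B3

A tree decomposition must satisfy three properties: every vertex lies in some bag; for every edge, both endpoints lie together in some bag; and for every vertex, the bags containing it form a connected subtree. Here vertex 1 appears in no bag, so the decomposition is invalid.

No — vertex 1 appears in no bag.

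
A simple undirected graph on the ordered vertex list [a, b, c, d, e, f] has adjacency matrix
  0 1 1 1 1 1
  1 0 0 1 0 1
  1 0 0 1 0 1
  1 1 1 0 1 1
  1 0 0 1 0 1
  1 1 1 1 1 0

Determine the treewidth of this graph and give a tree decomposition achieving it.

Treewidth 3.
One optimal decomposition is:
Bags: B1 = {a, d, e, f}  B2 = {a, b, d, f}  B3 = {a, c, d, f}
Tree: B1–B2, B2–B3

The largest bag has 4 vertices, giving width 3; this decomposition certifies tw(G) ≤ 3. Conversely, {a, d, e, f} is a clique of size 4, and the vertices of any clique must share a bag in every tree decomposition; so some bag has ≥ 4 vertices and tw(G) ≥ 3. Therefore the treewidth is 3.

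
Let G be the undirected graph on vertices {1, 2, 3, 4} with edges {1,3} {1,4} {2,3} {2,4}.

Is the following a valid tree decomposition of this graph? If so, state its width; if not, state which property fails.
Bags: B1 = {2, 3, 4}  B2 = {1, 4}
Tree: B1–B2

No — edge (3,1) lies in no bag.

A tree decomposition must satisfy three properties: every vertex lies in some bag; for every edge, both endpoints lie together in some bag; and for every vertex, the bags containing it form a connected subtree. Here edge (3,1) lies in no bag, so the decomposition is invalid.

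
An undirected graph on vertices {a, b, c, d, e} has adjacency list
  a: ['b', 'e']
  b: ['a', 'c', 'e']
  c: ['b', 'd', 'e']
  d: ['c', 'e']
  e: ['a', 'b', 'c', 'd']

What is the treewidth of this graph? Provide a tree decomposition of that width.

Treewidth 2.
One optimal decomposition is:
Bags: B1 = {b, c, e}  B2 = {c, d, e}  B3 = {a, b, e}
Tree: B1–B2, B1–B3

Each bag holds 3 vertices, so the decomposition has width 2, which upper-bounds the treewidth. Conversely, {c, d, e} is a clique of size 3, and the vertices of any clique must share a bag in every tree decomposition; so some bag has ≥ 3 vertices and tw(G) ≥ 2. Hence tw(G) = 2 exactly.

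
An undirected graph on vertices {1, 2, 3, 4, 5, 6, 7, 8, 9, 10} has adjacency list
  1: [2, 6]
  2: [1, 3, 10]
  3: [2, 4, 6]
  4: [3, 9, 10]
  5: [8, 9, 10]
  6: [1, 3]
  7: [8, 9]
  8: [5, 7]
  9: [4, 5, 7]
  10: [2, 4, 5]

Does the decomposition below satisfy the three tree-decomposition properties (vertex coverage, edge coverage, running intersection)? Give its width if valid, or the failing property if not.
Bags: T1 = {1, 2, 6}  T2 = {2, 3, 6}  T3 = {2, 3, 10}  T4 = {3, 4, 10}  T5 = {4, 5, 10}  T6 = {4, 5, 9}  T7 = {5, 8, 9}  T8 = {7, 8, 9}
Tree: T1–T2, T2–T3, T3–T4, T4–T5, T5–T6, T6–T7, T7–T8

Yes; width 2.

Vertex coverage: the bags together contain {1, 2, 3, 4, 5, 6, 7, 8, 9, 10}, the full vertex set. Edge coverage: each edge of G has both endpoints in at least one bag. Running intersection: for every vertex, the bags containing it form a connected subtree. All three properties hold, so this is a valid tree decomposition of width max|bag| − 1 = 2, and hence tw(G) ≤ 2.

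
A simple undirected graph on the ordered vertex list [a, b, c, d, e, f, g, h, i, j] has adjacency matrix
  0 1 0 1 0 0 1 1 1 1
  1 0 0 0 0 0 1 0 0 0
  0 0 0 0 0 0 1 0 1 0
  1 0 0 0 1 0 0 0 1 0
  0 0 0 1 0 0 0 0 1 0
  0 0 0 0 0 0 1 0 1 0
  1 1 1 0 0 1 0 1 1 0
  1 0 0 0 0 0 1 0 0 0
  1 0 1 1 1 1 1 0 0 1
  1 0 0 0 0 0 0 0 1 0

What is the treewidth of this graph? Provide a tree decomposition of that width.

Treewidth 2.
Bags: B1 = {a, g, i}  B2 = {f, g, i}  B3 = {c, g, i}  B4 = {a, d, i}  B5 = {a, g, h}  B6 = {a, i, j}  B7 = {d, e, i}  B8 = {a, b, g}
Tree: B1–B2, B2–B3, B1–B4, B1–B5, B4–B6, B4–B7, B1–B8

Every bag has size at most 3, so the width is 3 − 1 = 2 and tw(G) ≤ 2. Conversely, {a, g, h} is a clique of size 3, and the vertices of any clique must share a bag in every tree decomposition; so some bag has ≥ 3 vertices and tw(G) ≥ 2. Hence tw(G) = 2 exactly.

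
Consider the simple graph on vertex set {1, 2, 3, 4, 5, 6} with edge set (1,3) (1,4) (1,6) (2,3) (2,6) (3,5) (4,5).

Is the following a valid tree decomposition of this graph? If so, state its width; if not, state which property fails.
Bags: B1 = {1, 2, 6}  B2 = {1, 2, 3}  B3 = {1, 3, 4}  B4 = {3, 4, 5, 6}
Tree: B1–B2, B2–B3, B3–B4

No — bags containing vertex 6 are not connected in the tree.

A tree decomposition must satisfy three properties: every vertex lies in some bag; for every edge, both endpoints lie together in some bag; and for every vertex, the bags containing it form a connected subtree. Here bags containing vertex 6 are not connected in the tree, so the decomposition is invalid.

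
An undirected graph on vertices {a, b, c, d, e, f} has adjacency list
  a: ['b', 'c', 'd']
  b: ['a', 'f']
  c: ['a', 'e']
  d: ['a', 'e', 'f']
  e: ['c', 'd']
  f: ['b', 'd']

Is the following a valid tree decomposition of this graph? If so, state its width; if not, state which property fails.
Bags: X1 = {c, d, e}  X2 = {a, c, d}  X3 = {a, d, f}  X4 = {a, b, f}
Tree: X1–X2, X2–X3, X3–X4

Yes; width 2.

Checking the three conditions: (i) the bags cover all of {a, b, c, d, e, f}; (ii) for each edge, some bag contains both endpoints; (iii) the bags containing any fixed vertex form a subtree. All hold, so the decomposition is valid with width 3 − 1 = 2.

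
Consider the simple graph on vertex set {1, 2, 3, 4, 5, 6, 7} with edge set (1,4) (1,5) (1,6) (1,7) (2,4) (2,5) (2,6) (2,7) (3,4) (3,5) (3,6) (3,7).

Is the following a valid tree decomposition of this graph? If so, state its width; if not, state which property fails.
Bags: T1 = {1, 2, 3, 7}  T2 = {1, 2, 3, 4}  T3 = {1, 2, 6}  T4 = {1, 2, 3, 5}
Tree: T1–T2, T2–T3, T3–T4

No — edge (3,6) lies in no bag.

A tree decomposition must satisfy three properties: every vertex lies in some bag; for every edge, both endpoints lie together in some bag; and for every vertex, the bags containing it form a connected subtree. Here edge (3,6) lies in no bag, so the decomposition is invalid.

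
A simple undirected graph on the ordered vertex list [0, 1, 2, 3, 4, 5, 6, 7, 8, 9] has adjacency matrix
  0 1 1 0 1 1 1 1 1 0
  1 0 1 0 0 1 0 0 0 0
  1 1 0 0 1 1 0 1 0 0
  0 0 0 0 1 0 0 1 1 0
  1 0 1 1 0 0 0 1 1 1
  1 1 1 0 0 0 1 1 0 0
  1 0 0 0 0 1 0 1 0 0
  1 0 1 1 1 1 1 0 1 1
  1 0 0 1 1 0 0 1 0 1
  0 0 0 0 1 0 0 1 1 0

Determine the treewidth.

A width-3 tree decomposition is:
Bags: B1 = {0, 2, 4, 7}  B2 = {0, 2, 5, 7}  B3 = {0, 1, 2, 5}  B4 = {0, 5, 6, 7}  B5 = {0, 4, 7, 8}  B6 = {4, 7, 8, 9}  B7 = {3, 4, 7, 8}
Tree: B1–B2, B2–B3, B2–B4, B1–B5, B5–B6, B6–B7
Each bag holds 4 vertices, so the decomposition has width 3, which upper-bounds the treewidth. For the lower bound, the 4 vertices {0, 1, 2, 5} are pairwise adjacent, and any tree decomposition puts a clique entirely inside one bag — forcing width ≥ 3. Hence tw(G) = 3 exactly.

3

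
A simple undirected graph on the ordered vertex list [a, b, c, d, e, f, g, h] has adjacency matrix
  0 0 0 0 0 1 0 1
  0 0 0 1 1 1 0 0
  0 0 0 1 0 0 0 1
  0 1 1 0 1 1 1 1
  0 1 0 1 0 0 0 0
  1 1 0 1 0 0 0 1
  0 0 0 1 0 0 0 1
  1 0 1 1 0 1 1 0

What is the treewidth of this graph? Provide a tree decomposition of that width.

Treewidth 2.
One optimal decomposition is:
Bags: B1 = {b, d, f}  B2 = {d, f, h}  B3 = {d, g, h}  B4 = {a, f, h}  B5 = {b, d, e}  B6 = {c, d, h}
Tree: B1–B2, B2–B3, B2–B4, B1–B5, B3–B6

The largest bag has 3 vertices, giving width 2; this decomposition certifies tw(G) ≤ 2. For the lower bound, the 3 vertices {b, d, e} are pairwise adjacent, and any tree decomposition puts a clique entirely inside one bag — forcing width ≥ 2. Hence tw(G) = 2 exactly.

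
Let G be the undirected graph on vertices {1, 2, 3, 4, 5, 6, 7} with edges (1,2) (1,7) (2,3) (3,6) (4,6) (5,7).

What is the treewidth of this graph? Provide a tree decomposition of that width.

Every bag has size at most 2, so the width is 2 − 1 = 1 and tw(G) ≤ 1. G has an edge, so its treewidth is at least 1. Therefore the treewidth is 1.

Treewidth 1.
One such decomposition:
Bags: B1 = {5, 7}  B2 = {1, 7}  B3 = {1, 2}  B4 = {2, 3}  B5 = {3, 6}  B6 = {4, 6}
Tree: B1–B2, B2–B3, B3–B4, B4–B5, B5–B6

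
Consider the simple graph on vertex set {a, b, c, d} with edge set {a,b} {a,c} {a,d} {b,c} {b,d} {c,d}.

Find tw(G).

3

A width-3 tree decomposition is:
Bags: B1 = {a, b, c, d}
Tree: (single bag)
With just one bag of size 4, the width is 4 − 1 = 3, so tw(G) ≤ 3. On the other hand G contains the 4-clique {a, b, c, d}. A clique must lie in a single bag of any decomposition, so no decomposition can have width below 3. Combining the bounds, tw(G) = 3.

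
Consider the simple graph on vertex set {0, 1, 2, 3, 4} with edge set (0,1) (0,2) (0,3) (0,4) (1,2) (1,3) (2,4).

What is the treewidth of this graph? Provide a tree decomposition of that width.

Each bag holds 3 vertices, so the decomposition has width 2, which upper-bounds the treewidth. On the other hand G contains the 3-clique {0, 1, 2}. A clique must lie in a single bag of any decomposition, so no decomposition can have width below 2. The upper and lower bounds meet at 2, so that is the treewidth.

Treewidth 2.
Bags: B1 = {0, 1, 2}  B2 = {0, 2, 4}  B3 = {0, 1, 3}
Tree: B1–B2, B1–B3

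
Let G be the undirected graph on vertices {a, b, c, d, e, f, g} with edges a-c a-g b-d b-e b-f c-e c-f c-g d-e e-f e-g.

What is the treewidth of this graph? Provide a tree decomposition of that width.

Every bag has size at most 3, so the width is 3 − 1 = 2 and tw(G) ≤ 2. On the other hand G contains the 3-clique {b, d, e}. A clique must lie in a single bag of any decomposition, so no decomposition can have width below 2. Hence tw(G) = 2 exactly.

Treewidth 2.
One optimal decomposition is:
Bags: B1 = {b, e, f}  B2 = {c, e, f}  B3 = {b, d, e}  B4 = {c, e, g}  B5 = {a, c, g}
Tree: B1–B2, B1–B3, B2–B4, B4–B5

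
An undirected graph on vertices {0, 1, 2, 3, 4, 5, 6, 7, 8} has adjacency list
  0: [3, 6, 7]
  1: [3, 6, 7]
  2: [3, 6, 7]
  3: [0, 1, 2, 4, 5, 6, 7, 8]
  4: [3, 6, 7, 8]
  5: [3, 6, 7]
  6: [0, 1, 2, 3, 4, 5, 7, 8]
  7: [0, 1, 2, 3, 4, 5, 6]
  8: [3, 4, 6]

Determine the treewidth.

3

A width-3 tree decomposition is:
Bags: B1 = {0, 3, 6, 7}  B2 = {3, 5, 6, 7}  B3 = {3, 4, 6, 7}  B4 = {2, 3, 6, 7}  B5 = {1, 3, 6, 7}  B6 = {3, 4, 6, 8}
Tree: B1–B2, B2–B3, B1–B4, B2–B5, B3–B6
The largest bag has 4 vertices, giving width 3; this decomposition certifies tw(G) ≤ 3. Conversely, {3, 4, 6, 8} is a clique of size 4, and the vertices of any clique must share a bag in every tree decomposition; so some bag has ≥ 4 vertices and tw(G) ≥ 3. The upper and lower bounds meet at 3, so that is the treewidth.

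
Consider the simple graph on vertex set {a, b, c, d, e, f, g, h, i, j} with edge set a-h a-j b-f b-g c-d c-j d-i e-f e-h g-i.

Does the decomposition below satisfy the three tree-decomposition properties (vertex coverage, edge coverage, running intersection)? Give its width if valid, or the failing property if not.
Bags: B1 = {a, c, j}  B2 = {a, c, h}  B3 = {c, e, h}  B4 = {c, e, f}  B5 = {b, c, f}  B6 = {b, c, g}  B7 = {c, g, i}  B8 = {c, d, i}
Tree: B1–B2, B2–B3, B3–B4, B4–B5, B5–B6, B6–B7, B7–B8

Vertex coverage: the bags together contain {a, b, c, d, e, f, g, h, i, j}, the full vertex set. Edge coverage: each edge of G has both endpoints in at least one bag. Running intersection: for every vertex, the bags containing it form a connected subtree. All three properties hold, so this is a valid tree decomposition of width max|bag| − 1 = 2, and hence tw(G) ≤ 2.

Yes; width 2.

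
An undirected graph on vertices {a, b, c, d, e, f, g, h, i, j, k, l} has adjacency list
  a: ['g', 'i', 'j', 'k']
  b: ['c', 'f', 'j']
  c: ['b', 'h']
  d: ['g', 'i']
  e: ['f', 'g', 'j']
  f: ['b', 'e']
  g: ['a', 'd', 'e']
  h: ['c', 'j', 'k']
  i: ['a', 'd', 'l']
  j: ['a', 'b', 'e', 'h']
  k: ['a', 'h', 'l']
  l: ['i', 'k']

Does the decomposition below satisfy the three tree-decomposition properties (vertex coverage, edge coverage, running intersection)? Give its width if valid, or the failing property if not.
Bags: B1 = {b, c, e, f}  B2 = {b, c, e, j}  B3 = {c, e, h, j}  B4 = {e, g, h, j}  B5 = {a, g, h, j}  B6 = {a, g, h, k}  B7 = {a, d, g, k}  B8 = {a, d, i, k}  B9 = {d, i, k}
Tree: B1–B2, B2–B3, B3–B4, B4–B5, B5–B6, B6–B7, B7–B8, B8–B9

A tree decomposition must satisfy three properties: every vertex lies in some bag; for every edge, both endpoints lie together in some bag; and for every vertex, the bags containing it form a connected subtree. Here vertex l appears in no bag, so the decomposition is invalid.

No — vertex l appears in no bag.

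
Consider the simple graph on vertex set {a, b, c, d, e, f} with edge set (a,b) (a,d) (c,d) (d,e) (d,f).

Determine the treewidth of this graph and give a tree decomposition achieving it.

Each bag holds 2 vertices, so the decomposition has width 1, which upper-bounds the treewidth. Since G has at least one edge (e.g. f–d), it is not an edgeless graph, so tw(G) ≥ 1. Therefore the treewidth is 1.

Treewidth 1.
One such decomposition:
Bags: B1 = {d, f}  B2 = {a, d}  B3 = {d, e}  B4 = {c, d}  B5 = {a, b}
Tree: B1–B2, B2–B3, B1–B4, B2–B5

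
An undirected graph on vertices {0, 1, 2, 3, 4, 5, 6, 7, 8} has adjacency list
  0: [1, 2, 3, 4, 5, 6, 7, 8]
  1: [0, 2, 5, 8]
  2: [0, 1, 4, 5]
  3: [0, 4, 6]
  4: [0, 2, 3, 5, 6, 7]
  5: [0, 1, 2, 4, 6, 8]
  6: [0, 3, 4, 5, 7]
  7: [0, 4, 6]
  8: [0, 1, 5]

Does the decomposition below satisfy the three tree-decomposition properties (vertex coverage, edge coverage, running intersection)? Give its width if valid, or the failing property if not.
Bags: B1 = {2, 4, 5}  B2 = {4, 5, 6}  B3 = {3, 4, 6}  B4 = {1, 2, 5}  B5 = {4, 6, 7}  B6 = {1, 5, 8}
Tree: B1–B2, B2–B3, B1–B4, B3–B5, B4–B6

No — vertex 0 appears in no bag.

A tree decomposition must satisfy three properties: every vertex lies in some bag; for every edge, both endpoints lie together in some bag; and for every vertex, the bags containing it form a connected subtree. Here vertex 0 appears in no bag, so the decomposition is invalid.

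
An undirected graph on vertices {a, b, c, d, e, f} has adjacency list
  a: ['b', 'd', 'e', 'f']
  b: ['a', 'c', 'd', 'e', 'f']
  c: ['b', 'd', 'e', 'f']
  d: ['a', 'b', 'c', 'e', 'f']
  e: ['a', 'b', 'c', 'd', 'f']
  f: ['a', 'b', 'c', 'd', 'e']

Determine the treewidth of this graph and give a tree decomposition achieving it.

Every bag has size at most 5, so the width is 5 − 1 = 4 and tw(G) ≤ 4. Conversely, {b, c, d, e, f} is a clique of size 5, and the vertices of any clique must share a bag in every tree decomposition; so some bag has ≥ 5 vertices and tw(G) ≥ 4. The upper and lower bounds meet at 4, so that is the treewidth.

Treewidth 4.
One optimal decomposition is:
Bags: B1 = {b, c, d, e, f}  B2 = {a, b, d, e, f}
Tree: B1–B2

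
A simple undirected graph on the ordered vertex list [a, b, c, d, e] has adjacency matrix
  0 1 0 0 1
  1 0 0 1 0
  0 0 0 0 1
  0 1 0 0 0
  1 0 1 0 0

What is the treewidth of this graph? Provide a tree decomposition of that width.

Treewidth 1.
One such decomposition:
Bags: B1 = {b, d}  B2 = {a, b}  B3 = {a, e}  B4 = {c, e}
Tree: B1–B2, B2–B3, B3–B4

Each bag holds 2 vertices, so the decomposition has width 1, which upper-bounds the treewidth. Since G has at least one edge (e.g. d–b), it is not an edgeless graph, so tw(G) ≥ 1. Combining the bounds, tw(G) = 1.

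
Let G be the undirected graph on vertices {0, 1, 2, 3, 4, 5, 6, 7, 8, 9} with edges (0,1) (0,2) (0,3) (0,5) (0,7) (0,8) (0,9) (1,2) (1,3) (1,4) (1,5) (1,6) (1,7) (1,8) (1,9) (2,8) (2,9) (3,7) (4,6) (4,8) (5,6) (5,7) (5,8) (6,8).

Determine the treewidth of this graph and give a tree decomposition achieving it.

Treewidth 3.
One such decomposition:
Bags: B1 = {0, 1, 5, 7}  B2 = {0, 1, 5, 8}  B3 = {0, 1, 3, 7}  B4 = {0, 1, 2, 8}  B5 = {0, 1, 2, 9}  B6 = {1, 5, 6, 8}  B7 = {1, 4, 6, 8}
Tree: B1–B2, B1–B3, B2–B4, B4–B5, B2–B6, B6–B7

Every bag has size at most 4, so the width is 4 − 1 = 3 and tw(G) ≤ 3. Conversely, {0, 1, 2, 8} is a clique of size 4, and the vertices of any clique must share a bag in every tree decomposition; so some bag has ≥ 4 vertices and tw(G) ≥ 3. Combining the bounds, tw(G) = 3.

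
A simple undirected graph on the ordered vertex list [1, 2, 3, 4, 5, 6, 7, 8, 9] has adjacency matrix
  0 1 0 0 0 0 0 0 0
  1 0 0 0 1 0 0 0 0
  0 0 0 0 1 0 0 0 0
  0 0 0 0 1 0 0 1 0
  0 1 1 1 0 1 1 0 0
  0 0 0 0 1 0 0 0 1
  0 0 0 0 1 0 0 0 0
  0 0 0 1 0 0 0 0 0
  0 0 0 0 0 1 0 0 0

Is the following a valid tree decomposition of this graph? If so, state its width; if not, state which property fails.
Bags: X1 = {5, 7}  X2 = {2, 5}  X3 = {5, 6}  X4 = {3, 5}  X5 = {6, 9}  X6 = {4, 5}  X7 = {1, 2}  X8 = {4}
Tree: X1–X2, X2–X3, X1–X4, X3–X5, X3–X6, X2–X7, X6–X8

No — vertex 8 appears in no bag.

A tree decomposition must satisfy three properties: every vertex lies in some bag; for every edge, both endpoints lie together in some bag; and for every vertex, the bags containing it form a connected subtree. Here vertex 8 appears in no bag, so the decomposition is invalid.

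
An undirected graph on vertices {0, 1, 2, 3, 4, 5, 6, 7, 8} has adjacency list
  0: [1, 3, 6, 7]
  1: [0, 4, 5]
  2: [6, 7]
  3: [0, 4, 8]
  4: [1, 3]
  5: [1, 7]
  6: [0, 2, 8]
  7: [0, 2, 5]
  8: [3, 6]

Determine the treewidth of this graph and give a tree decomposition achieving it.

Treewidth 3.
One such decomposition:
Bags: B1 = {1, 2, 5, 7}  B2 = {0, 1, 2, 7}  B3 = {0, 1, 2, 6}  B4 = {0, 1, 4, 6}  B5 = {0, 3, 4, 6}  B6 = {3, 4, 6, 8}
Tree: B1–B2, B2–B3, B3–B4, B4–B5, B5–B6

The largest bag has 4 vertices, giving width 3; this decomposition certifies tw(G) ≤ 3. For the lower bound: the 4 vertex sets {2,5,7}, {1}, {0}, {3,4,6,8} are disjoint, each induces a connected subgraph, and every pair is joined by at least one edge of G. Contracting each set to a single vertex therefore yields K_{4} as a minor, and since treewidth is minor-monotone, tw(G) ≥ tw(K_{4}) = 3. Combining the bounds, tw(G) = 3.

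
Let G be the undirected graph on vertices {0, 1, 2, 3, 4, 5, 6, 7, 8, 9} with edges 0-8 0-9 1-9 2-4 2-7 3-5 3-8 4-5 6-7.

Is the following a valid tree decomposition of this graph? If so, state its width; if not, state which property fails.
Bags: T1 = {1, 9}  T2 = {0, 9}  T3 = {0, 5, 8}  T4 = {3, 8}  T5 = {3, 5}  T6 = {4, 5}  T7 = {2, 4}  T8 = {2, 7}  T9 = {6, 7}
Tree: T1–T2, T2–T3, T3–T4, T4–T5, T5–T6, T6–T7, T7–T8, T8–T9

No — bags containing vertex 5 are not connected in the tree.

A tree decomposition must satisfy three properties: every vertex lies in some bag; for every edge, both endpoints lie together in some bag; and for every vertex, the bags containing it form a connected subtree. Here bags containing vertex 5 are not connected in the tree, so the decomposition is invalid.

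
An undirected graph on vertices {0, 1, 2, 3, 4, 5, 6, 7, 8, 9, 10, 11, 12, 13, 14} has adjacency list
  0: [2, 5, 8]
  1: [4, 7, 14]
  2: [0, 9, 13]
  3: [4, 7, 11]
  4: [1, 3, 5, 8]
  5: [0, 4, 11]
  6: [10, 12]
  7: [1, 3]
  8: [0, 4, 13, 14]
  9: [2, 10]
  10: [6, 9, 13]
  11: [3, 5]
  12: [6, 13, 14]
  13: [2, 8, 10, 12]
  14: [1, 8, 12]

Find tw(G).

A width-3 tree decomposition is:
Bags: B1 = {3, 5, 7, 11}  B2 = {3, 4, 5, 7}  B3 = {1, 4, 5, 7}  B4 = {0, 1, 4, 5}  B5 = {0, 1, 4, 8}  B6 = {0, 1, 8, 14}  B7 = {0, 2, 8, 14}  B8 = {2, 8, 13, 14}  B9 = {2, 12, 13, 14}  B10 = {2, 9, 12, 13}  B11 = {9, 10, 12, 13}  B12 = {6, 9, 10, 12}
Tree: B1–B2, B2–B3, B3–B4, B4–B5, B5–B6, B6–B7, B7–B8, B8–B9, B9–B10, B10–B11, B11–B12
Each bag holds 4 vertices, so the decomposition has width 3, which upper-bounds the treewidth. For the lower bound: the 4 vertex sets {3,7,11}, {5}, {4}, {0,1,8,14} are disjoint, each induces a connected subgraph, and every pair is joined by at least one edge of G. Contracting each set to a single vertex therefore yields K_{4} as a minor, and since treewidth is minor-monotone, tw(G) ≥ tw(K_{4}) = 3. Combining the bounds, tw(G) = 3.

3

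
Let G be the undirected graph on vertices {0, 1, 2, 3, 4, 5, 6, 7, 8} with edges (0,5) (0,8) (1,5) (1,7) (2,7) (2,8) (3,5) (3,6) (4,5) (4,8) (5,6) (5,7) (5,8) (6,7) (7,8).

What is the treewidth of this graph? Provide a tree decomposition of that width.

Each bag holds 3 vertices, so the decomposition has width 2, which upper-bounds the treewidth. For the lower bound, the 3 vertices {2, 7, 8} are pairwise adjacent, and any tree decomposition puts a clique entirely inside one bag — forcing width ≥ 2. Therefore the treewidth is 2.

Treewidth 2.
Bags: B1 = {5, 7, 8}  B2 = {5, 6, 7}  B3 = {4, 5, 8}  B4 = {3, 5, 6}  B5 = {0, 5, 8}  B6 = {2, 7, 8}  B7 = {1, 5, 7}
Tree: B1–B2, B1–B3, B2–B4, B3–B5, B1–B6, B1–B7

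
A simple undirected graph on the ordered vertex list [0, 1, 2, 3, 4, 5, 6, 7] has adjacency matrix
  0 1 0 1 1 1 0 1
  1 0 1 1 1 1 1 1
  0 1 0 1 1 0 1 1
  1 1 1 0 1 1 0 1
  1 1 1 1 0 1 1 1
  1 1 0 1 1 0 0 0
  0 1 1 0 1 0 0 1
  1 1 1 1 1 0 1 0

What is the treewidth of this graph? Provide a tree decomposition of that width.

Every bag has size at most 5, so the width is 5 − 1 = 4 and tw(G) ≤ 4. For the lower bound, the 5 vertices {0, 1, 3, 4, 5} are pairwise adjacent, and any tree decomposition puts a clique entirely inside one bag — forcing width ≥ 4. Combining the bounds, tw(G) = 4.

Treewidth 4.
One such decomposition:
Bags: B1 = {1, 2, 4, 6, 7}  B2 = {1, 2, 3, 4, 7}  B3 = {0, 1, 3, 4, 7}  B4 = {0, 1, 3, 4, 5}
Tree: B1–B2, B2–B3, B3–B4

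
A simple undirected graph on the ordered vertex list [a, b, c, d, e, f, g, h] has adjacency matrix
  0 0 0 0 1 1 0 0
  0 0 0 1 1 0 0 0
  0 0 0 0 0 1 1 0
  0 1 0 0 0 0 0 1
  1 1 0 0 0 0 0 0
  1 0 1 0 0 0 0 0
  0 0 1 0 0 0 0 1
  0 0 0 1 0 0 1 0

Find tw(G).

A width-2 tree decomposition is:
Bags: B1 = {b, d, e}  B2 = {d, e, h}  B3 = {e, g, h}  B4 = {c, e, g}  B5 = {c, e, f}  B6 = {a, e, f}
Tree: B1–B2, B2–B3, B3–B4, B4–B5, B5–B6
The largest bag has 3 vertices, giving width 2; this decomposition certifies tw(G) ≤ 2. The edges e–b–d–h–g–c–f–a–e form a cycle, so G is not a tree and its treewidth is at least 2. Therefore the treewidth is 2.

2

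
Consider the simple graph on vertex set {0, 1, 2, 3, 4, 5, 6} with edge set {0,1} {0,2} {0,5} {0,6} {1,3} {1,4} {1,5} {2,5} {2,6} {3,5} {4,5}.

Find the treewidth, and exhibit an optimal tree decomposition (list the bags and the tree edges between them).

Each bag holds 3 vertices, so the decomposition has width 2, which upper-bounds the treewidth. Conversely, {0, 1, 5} is a clique of size 3, and the vertices of any clique must share a bag in every tree decomposition; so some bag has ≥ 3 vertices and tw(G) ≥ 2. Therefore the treewidth is 2.

Treewidth 2.
One such decomposition:
Bags: B1 = {0, 1, 5}  B2 = {1, 4, 5}  B3 = {1, 3, 5}  B4 = {0, 2, 5}  B5 = {0, 2, 6}
Tree: B1–B2, B1–B3, B1–B4, B4–B5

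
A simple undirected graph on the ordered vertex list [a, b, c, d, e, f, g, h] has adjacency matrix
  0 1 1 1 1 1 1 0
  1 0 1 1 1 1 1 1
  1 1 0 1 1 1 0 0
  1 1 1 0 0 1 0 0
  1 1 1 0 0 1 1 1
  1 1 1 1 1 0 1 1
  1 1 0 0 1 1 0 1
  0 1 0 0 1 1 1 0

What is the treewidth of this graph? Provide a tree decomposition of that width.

Treewidth 4.
Bags: B1 = {a, b, c, e, f}  B2 = {a, b, e, f, g}  B3 = {a, b, c, d, f}  B4 = {b, e, f, g, h}
Tree: B1–B2, B1–B3, B2–B4

Every bag has size at most 5, so the width is 5 − 1 = 4 and tw(G) ≤ 4. For the lower bound, the 5 vertices {b, e, f, g, h} are pairwise adjacent, and any tree decomposition puts a clique entirely inside one bag — forcing width ≥ 4. Therefore the treewidth is 4.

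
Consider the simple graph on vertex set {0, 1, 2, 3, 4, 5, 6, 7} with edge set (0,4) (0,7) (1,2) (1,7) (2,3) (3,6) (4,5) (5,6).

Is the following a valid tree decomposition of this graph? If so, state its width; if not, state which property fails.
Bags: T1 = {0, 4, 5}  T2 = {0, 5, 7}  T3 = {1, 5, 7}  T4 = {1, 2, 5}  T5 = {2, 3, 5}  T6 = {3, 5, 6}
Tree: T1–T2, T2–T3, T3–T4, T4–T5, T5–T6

Every vertex of G appears in some bag (union = {0, 1, 2, 3, 4, 5, 6, 7}); every edge is covered by a bag; and for each vertex v the set of bags containing v is connected in the bag tree. The decomposition is therefore valid. The largest bag has 3 vertices, so the width is 2.

Yes; width 2.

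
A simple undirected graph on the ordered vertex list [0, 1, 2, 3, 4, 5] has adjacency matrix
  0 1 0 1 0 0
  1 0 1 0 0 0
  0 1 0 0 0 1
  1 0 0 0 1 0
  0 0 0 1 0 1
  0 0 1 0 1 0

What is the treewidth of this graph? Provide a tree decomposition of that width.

Treewidth 2.
One optimal decomposition is:
Bags: B1 = {3, 4, 5}  B2 = {0, 3, 5}  B3 = {0, 1, 5}  B4 = {1, 2, 5}
Tree: B1–B2, B2–B3, B3–B4

Every bag has size at most 3, so the width is 3 − 1 = 2 and tw(G) ≤ 2. For the lower bound, G contains the cycle 5–4–3–0–1–2–5, so G is not a forest; only forests have treewidth ≤ 1, hence tw(G) ≥ 2. Combining the bounds, tw(G) = 2.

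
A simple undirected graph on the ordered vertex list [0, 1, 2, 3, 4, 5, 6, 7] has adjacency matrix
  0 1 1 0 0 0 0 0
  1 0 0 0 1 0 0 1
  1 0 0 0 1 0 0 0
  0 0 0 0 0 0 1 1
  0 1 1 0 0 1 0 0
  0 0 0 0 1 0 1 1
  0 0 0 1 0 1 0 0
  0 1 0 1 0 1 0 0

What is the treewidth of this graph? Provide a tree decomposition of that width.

Treewidth 2.
One such decomposition:
Bags: B1 = {3, 6, 7}  B2 = {5, 6, 7}  B3 = {1, 5, 7}  B4 = {1, 4, 5}  B5 = {0, 1, 4}  B6 = {0, 2, 4}
Tree: B1–B2, B2–B3, B3–B4, B4–B5, B5–B6

The largest bag has 3 vertices, giving width 2; this decomposition certifies tw(G) ≤ 2. The edges 3–6–5–7–3 form a cycle, so G is not a tree and its treewidth is at least 2. Combining the bounds, tw(G) = 2.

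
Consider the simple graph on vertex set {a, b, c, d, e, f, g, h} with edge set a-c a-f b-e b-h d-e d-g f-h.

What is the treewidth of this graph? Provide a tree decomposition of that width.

Each bag holds 2 vertices, so the decomposition has width 1, which upper-bounds the treewidth. Since G has at least one edge (e.g. c–a), it is not an edgeless graph, so tw(G) ≥ 1. Combining the bounds, tw(G) = 1.

Treewidth 1.
Bags: B1 = {a, c}  B2 = {a, f}  B3 = {f, h}  B4 = {b, h}  B5 = {b, e}  B6 = {d, e}  B7 = {d, g}
Tree: B1–B2, B2–B3, B3–B4, B4–B5, B5–B6, B6–B7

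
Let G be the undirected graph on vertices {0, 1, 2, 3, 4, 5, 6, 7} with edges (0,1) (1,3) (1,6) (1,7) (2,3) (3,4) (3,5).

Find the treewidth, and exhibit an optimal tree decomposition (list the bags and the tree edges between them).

Treewidth 1.
One optimal decomposition is:
Bags: B1 = {1, 6}  B2 = {1, 3}  B3 = {0, 1}  B4 = {3, 4}  B5 = {2, 3}  B6 = {3, 5}  B7 = {1, 7}
Tree: B1–B2, B1–B3, B2–B4, B4–B5, B5–B6, B3–B7

The largest bag has 2 vertices, giving width 1; this decomposition certifies tw(G) ≤ 1. Any graph with an edge has treewidth ≥ 1, and G has the edge 1–6. Combining the bounds, tw(G) = 1.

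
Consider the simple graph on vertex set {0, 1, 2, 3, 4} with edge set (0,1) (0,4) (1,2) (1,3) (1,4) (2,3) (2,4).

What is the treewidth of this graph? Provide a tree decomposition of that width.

Treewidth 2.
One such decomposition:
Bags: B1 = {1, 2, 3}  B2 = {1, 2, 4}  B3 = {0, 1, 4}
Tree: B1–B2, B2–B3

Each bag holds 3 vertices, so the decomposition has width 2, which upper-bounds the treewidth. For the lower bound, the 3 vertices {0, 1, 4} are pairwise adjacent, and any tree decomposition puts a clique entirely inside one bag — forcing width ≥ 2. Combining the bounds, tw(G) = 2.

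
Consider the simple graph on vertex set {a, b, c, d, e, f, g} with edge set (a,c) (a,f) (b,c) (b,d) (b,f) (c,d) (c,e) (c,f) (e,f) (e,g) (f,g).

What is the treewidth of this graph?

2

A width-2 tree decomposition is:
Bags: B1 = {b, c, f}  B2 = {c, e, f}  B3 = {e, f, g}  B4 = {a, c, f}  B5 = {b, c, d}
Tree: B1–B2, B2–B3, B2–B4, B1–B5
The largest bag has 3 vertices, giving width 2; this decomposition certifies tw(G) ≤ 2. For the lower bound, the 3 vertices {e, f, g} are pairwise adjacent, and any tree decomposition puts a clique entirely inside one bag — forcing width ≥ 2. The upper and lower bounds meet at 2, so that is the treewidth.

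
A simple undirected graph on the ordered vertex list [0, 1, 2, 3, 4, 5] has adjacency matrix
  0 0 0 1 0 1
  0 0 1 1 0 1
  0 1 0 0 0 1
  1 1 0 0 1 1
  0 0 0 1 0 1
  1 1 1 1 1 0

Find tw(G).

2

A width-2 tree decomposition is:
Bags: B1 = {1, 3, 5}  B2 = {0, 3, 5}  B3 = {1, 2, 5}  B4 = {3, 4, 5}
Tree: B1–B2, B1–B3, B2–B4
Every bag has size at most 3, so the width is 3 − 1 = 2 and tw(G) ≤ 2. Conversely, {1, 2, 5} is a clique of size 3, and the vertices of any clique must share a bag in every tree decomposition; so some bag has ≥ 3 vertices and tw(G) ≥ 2. The upper and lower bounds meet at 2, so that is the treewidth.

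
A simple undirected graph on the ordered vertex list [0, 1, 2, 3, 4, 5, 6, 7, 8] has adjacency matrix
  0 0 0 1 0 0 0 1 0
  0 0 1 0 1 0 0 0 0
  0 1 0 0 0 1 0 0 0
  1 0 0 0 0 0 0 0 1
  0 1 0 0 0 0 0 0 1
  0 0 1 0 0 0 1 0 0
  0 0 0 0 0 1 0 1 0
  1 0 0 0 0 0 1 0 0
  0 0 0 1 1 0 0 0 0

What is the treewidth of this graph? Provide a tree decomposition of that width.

Every bag has size at most 3, so the width is 3 − 1 = 2 and tw(G) ≤ 2. For the lower bound, G contains the cycle 8–4–1–2–5–6–7–0–3–8, so G is not a forest; only forests have treewidth ≤ 1, hence tw(G) ≥ 2. Combining the bounds, tw(G) = 2.

Treewidth 2.
One such decomposition:
Bags: B1 = {1, 4, 8}  B2 = {1, 2, 8}  B3 = {2, 5, 8}  B4 = {5, 6, 8}  B5 = {6, 7, 8}  B6 = {0, 7, 8}  B7 = {0, 3, 8}
Tree: B1–B2, B2–B3, B3–B4, B4–B5, B5–B6, B6–B7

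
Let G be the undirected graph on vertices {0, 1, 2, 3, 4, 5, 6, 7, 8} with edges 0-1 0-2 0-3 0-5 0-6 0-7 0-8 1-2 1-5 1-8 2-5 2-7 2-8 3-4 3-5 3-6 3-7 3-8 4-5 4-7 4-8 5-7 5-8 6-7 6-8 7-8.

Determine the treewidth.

4

A width-4 tree decomposition is:
Bags: B1 = {0, 3, 6, 7, 8}  B2 = {0, 3, 5, 7, 8}  B3 = {3, 4, 5, 7, 8}  B4 = {0, 2, 5, 7, 8}  B5 = {0, 1, 2, 5, 8}
Tree: B1–B2, B2–B3, B2–B4, B4–B5
Every bag has size at most 5, so the width is 5 − 1 = 4 and tw(G) ≤ 4. For the lower bound, the 5 vertices {0, 1, 2, 5, 8} are pairwise adjacent, and any tree decomposition puts a clique entirely inside one bag — forcing width ≥ 4. Therefore the treewidth is 4.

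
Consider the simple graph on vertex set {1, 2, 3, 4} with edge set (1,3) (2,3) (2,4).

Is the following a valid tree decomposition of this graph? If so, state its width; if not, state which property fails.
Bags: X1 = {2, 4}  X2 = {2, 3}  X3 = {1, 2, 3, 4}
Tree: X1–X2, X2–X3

A tree decomposition must satisfy three properties: every vertex lies in some bag; for every edge, both endpoints lie together in some bag; and for every vertex, the bags containing it form a connected subtree. Here bags containing vertex 4 are not connected in the tree, so the decomposition is invalid.

No — bags containing vertex 4 are not connected in the tree.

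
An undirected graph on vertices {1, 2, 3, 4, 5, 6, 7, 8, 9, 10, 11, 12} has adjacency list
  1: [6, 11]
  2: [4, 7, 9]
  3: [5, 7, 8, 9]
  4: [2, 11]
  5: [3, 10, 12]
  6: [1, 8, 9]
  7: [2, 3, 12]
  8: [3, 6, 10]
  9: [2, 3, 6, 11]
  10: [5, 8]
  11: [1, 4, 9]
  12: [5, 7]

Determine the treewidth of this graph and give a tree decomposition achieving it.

The largest bag has 4 vertices, giving width 3; this decomposition certifies tw(G) ≤ 3. For the lower bound: the 4 vertex sets {5,10,12}, {7}, {3}, {2,6,8,9} are disjoint, each induces a connected subgraph, and every pair is joined by at least one edge of G. Contracting each set to a single vertex therefore yields K_{4} as a minor, and since treewidth is minor-monotone, tw(G) ≥ tw(K_{4}) = 3. Combining the bounds, tw(G) = 3.

Treewidth 3.
Bags: B1 = {5, 7, 10, 12}  B2 = {3, 5, 7, 10}  B3 = {3, 7, 8, 10}  B4 = {2, 3, 7, 8}  B5 = {2, 3, 8, 9}  B6 = {2, 6, 8, 9}  B7 = {2, 4, 6, 9}  B8 = {4, 6, 9, 11}  B9 = {1, 4, 6, 11}
Tree: B1–B2, B2–B3, B3–B4, B4–B5, B5–B6, B6–B7, B7–B8, B8–B9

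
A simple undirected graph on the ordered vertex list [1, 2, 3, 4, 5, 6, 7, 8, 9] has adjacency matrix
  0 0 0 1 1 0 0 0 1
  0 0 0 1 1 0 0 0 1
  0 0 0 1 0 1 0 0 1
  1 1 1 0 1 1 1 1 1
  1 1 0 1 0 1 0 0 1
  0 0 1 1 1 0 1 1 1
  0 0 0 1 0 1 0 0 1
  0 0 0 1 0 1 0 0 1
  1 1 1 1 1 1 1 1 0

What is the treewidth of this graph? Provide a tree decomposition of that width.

Each bag holds 4 vertices, so the decomposition has width 3, which upper-bounds the treewidth. On the other hand G contains the 4-clique {1, 4, 5, 9}. A clique must lie in a single bag of any decomposition, so no decomposition can have width below 3. The upper and lower bounds meet at 3, so that is the treewidth.

Treewidth 3.
Bags: B1 = {4, 5, 6, 9}  B2 = {1, 4, 5, 9}  B3 = {4, 6, 8, 9}  B4 = {4, 6, 7, 9}  B5 = {2, 4, 5, 9}  B6 = {3, 4, 6, 9}
Tree: B1–B2, B1–B3, B1–B4, B2–B5, B1–B6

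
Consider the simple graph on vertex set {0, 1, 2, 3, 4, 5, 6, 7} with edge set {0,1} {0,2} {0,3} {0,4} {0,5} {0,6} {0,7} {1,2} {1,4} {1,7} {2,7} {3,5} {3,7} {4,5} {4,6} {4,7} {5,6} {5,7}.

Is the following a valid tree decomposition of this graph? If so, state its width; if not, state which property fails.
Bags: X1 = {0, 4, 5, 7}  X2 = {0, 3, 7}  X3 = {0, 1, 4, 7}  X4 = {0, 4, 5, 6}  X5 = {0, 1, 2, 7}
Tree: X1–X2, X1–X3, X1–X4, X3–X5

A tree decomposition must satisfy three properties: every vertex lies in some bag; for every edge, both endpoints lie together in some bag; and for every vertex, the bags containing it form a connected subtree. Here edge (5,3) lies in no bag, so the decomposition is invalid.

No — edge (5,3) lies in no bag.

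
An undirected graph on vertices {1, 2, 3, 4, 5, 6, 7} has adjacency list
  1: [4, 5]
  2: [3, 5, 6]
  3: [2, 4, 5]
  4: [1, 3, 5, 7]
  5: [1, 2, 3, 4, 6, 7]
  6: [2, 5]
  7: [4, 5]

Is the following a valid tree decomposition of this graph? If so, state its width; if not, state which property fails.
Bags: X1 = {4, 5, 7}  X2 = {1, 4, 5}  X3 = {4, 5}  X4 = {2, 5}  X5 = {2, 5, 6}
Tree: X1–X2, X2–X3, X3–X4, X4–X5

No — vertex 3 appears in no bag.

A tree decomposition must satisfy three properties: every vertex lies in some bag; for every edge, both endpoints lie together in some bag; and for every vertex, the bags containing it form a connected subtree. Here vertex 3 appears in no bag, so the decomposition is invalid.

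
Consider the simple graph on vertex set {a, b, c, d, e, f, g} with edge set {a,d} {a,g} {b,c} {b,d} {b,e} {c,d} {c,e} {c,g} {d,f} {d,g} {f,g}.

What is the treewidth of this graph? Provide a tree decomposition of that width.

Each bag holds 3 vertices, so the decomposition has width 2, which upper-bounds the treewidth. On the other hand G contains the 3-clique {d, f, g}. A clique must lie in a single bag of any decomposition, so no decomposition can have width below 2. Combining the bounds, tw(G) = 2.

Treewidth 2.
One such decomposition:
Bags: B1 = {c, d, g}  B2 = {b, c, d}  B3 = {b, c, e}  B4 = {d, f, g}  B5 = {a, d, g}
Tree: B1–B2, B2–B3, B1–B4, B1–B5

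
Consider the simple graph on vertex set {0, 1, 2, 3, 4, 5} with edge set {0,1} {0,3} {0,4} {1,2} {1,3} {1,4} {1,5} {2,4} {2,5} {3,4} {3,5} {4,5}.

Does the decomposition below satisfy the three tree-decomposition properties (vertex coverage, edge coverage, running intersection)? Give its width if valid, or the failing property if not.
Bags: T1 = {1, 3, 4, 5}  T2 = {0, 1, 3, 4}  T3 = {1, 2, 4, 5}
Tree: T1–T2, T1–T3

Yes; width 3.

Every vertex of G appears in some bag (union = {0, 1, 2, 3, 4, 5}); every edge is covered by a bag; and for each vertex v the set of bags containing v is connected in the bag tree. The decomposition is therefore valid. The largest bag has 4 vertices, so the width is 3.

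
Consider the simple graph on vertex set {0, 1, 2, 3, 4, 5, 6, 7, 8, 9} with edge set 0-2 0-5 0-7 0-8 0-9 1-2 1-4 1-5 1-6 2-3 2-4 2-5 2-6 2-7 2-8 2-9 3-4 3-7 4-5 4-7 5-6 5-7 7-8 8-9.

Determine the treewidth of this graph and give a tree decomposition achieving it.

Every bag has size at most 4, so the width is 4 − 1 = 3 and tw(G) ≤ 3. On the other hand G contains the 4-clique {0, 2, 8, 9}. A clique must lie in a single bag of any decomposition, so no decomposition can have width below 3. Combining the bounds, tw(G) = 3.

Treewidth 3.
One optimal decomposition is:
Bags: B1 = {2, 4, 5, 7}  B2 = {2, 3, 4, 7}  B3 = {0, 2, 5, 7}  B4 = {0, 2, 7, 8}  B5 = {0, 2, 8, 9}  B6 = {1, 2, 4, 5}  B7 = {1, 2, 5, 6}
Tree: B1–B2, B1–B3, B3–B4, B4–B5, B1–B6, B6–B7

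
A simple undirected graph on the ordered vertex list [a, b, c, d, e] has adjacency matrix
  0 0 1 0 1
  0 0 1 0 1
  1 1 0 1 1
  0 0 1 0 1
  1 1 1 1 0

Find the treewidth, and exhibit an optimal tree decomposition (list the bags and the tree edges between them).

Treewidth 2.
One such decomposition:
Bags: B1 = {b, c, e}  B2 = {a, c, e}  B3 = {c, d, e}
Tree: B1–B2, B1–B3

The largest bag has 3 vertices, giving width 2; this decomposition certifies tw(G) ≤ 2. On the other hand G contains the 3-clique {c, d, e}. A clique must lie in a single bag of any decomposition, so no decomposition can have width below 2. Therefore the treewidth is 2.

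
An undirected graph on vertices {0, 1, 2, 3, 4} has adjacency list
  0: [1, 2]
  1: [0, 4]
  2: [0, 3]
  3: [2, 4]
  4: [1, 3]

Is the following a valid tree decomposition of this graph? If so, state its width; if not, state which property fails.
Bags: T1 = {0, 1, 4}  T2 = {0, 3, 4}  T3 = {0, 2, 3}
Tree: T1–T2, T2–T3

Every vertex of G appears in some bag (union = {0, 1, 2, 3, 4}); every edge is covered by a bag; and for each vertex v the set of bags containing v is connected in the bag tree. The decomposition is therefore valid. The largest bag has 3 vertices, so the width is 2.

Yes; width 2.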